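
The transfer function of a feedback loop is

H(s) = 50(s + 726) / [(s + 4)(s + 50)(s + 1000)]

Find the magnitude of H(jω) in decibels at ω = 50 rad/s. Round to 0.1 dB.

At s = jω = j50:
zero (s+726): 726 + j50 → |·| = √(726²+50²) = √529576 ≈ 727.72, ∠ = arctan(50/726) ≈ 3.94°
pole (s+4): 4 + j50 → |·| = √(4²+50²) = √2516 ≈ 50.16, ∠ = arctan(50/4) ≈ 85.43°
pole (s+50): 50 + j50 → |·| = √(50²+50²) = √5000 ≈ 70.711, ∠ = arctan(50/50) ≈ 45.00°
pole (s+1000): 1000 + j50 → |·| = √(1000²+50²) = √1002500 ≈ 1001.2, ∠ = arctan(50/1000) ≈ 2.86°
|H| = 50 · 727.72 / 3.5511e+06 ≈ 0.010246
Gain = 20 log₁₀(0.010246) ≈ -39.79 dB

-39.8 dB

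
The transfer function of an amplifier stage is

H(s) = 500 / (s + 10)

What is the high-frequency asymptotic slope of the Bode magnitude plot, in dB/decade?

-20 dB/decade

Each pole contributes −20 dB/decade at high frequency; each zero contributes +20 dB/decade.
Net: 0 zero(s) − 1 pole(s) → -20 dB/decade.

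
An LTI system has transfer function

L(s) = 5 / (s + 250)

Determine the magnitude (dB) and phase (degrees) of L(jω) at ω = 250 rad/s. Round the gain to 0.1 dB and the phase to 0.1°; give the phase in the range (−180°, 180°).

At s = jω = j250:
pole (s+250): 250 + j250 → |·| = √(250²+250²) = √125000 ≈ 353.55, ∠ = arctan(250/250) ≈ 45.00°
|L| = 5 / 353.55 ≈ 0.014142
Gain = 20 log₁₀(0.014142) ≈ -36.99 dB
∠L = 0.00° − 45.00° = -45.00°

-37.0 dB, -45.0°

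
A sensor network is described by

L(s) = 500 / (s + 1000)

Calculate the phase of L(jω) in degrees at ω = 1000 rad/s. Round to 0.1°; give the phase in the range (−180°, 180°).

-45.0°

Substitute s = j1000:
Numerator: 500 = 500 + j0
Denominator: (j1000) + 1000 = 1000 + j1000
|N| = √(500² + 0²) ≈ 500, ∠N ≈ 0.00°
|D| = √(1000² + 1000²) ≈ 1414.2, ∠D ≈ 45.00°
∠L = 0.00° − 45.00° = -45.00°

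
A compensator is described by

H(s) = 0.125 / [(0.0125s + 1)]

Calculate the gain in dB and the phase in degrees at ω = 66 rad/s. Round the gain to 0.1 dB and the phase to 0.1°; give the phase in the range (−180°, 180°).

At ω = 66 rad/s:
pole (1 + j66·0.0125) = 1 + j0.825 → |·| ≈ 1.2964, ∠ ≈ 39.52°
|H| = 0.125 · 1 / (1.2964) ≈ 0.096421
Gain = 20 log₁₀(0.096421) ≈ -20.32 dB
∠H = (0°) − (39.52°) = -39.52°

-20.3 dB, -39.5°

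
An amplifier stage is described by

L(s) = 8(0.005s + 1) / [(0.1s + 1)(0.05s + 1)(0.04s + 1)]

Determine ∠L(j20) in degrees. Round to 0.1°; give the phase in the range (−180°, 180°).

At ω = 20 rad/s:
zero (1 + j20·0.005) = 1 + j0.1 → |·| ≈ 1.005, ∠ ≈ 5.71°
pole (1 + j20·0.1) = 1 + j2 → |·| ≈ 2.2361, ∠ ≈ 63.43°
pole (1 + j20·0.05) = 1 + j1 → |·| ≈ 1.4142, ∠ ≈ 45.00°
pole (1 + j20·0.04) = 1 + j0.8 → |·| ≈ 1.2806, ∠ ≈ 38.66°
∠L = (5.71°) − (63.43° + 45.00° + 38.66°) = -141.38°

-141.4°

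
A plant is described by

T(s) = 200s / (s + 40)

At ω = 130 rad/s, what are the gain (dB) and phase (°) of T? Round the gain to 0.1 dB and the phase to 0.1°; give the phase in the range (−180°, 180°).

45.6 dB, 17.1°

At s = jω = j130:
zero at origin: s = j130 → |·| = 130, ∠ = 90.00°
pole (s+40): 40 + j130 → |·| = √(40²+130²) = √18500 ≈ 136.01, ∠ = arctan(130/40) ≈ 72.90°
|T| = 200 · 130 / 136.01 ≈ 191.16
Gain = 20 log₁₀(191.16) ≈ 45.63 dB
∠T = 90.00° − 72.90° = 17.10°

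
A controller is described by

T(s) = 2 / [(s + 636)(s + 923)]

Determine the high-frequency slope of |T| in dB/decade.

Each pole contributes −20 dB/decade at high frequency; each zero contributes +20 dB/decade.
Net: 0 zero(s) − 2 pole(s) → -40 dB/decade.

-40 dB/decade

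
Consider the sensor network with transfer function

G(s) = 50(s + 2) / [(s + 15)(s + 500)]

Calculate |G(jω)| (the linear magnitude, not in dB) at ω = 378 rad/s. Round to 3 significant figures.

At s = jω = j378:
zero (s+2): 2 + j378 → |·| = √(2²+378²) = √142888 ≈ 378.01, ∠ = arctan(378/2) ≈ 89.70°
pole (s+15): 15 + j378 → |·| = √(15²+378²) = √143109 ≈ 378.3, ∠ = arctan(378/15) ≈ 87.73°
pole (s+500): 500 + j378 → |·| = √(500²+378²) = √392884 ≈ 626.8, ∠ = arctan(378/500) ≈ 37.09°
|G| = 50 · 378.01 / 2.3712e+05 ≈ 0.079709

0.0797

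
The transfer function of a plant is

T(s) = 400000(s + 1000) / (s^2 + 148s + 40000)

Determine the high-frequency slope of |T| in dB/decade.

Each pole contributes −20 dB/decade at high frequency; each zero contributes +20 dB/decade.
Net: 1 zero(s) − 2 pole(s) → -20 dB/decade.

-20 dB/decade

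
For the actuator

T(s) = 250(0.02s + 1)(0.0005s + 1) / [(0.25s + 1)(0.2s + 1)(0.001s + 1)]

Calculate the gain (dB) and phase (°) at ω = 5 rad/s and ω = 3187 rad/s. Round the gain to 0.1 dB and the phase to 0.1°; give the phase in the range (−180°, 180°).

ω = 5: 40.9 dB, -90.8°; ω = 3187: -35.1 dB, -105.4°

At ω = 5 rad/s:
zero (1 + j5·0.02) = 1 + j0.1 → |·| ≈ 1.005, ∠ ≈ 5.71°
zero (1 + j5·0.0005) = 1 + j0.0025 → |·| ≈ 1, ∠ ≈ 0.14°
pole (1 + j5·0.25) = 1 + j1.25 → |·| ≈ 1.6008, ∠ ≈ 51.34°
pole (1 + j5·0.2) = 1 + j1 → |·| ≈ 1.4142, ∠ ≈ 45.00°
pole (1 + j5·0.001) = 1 + j0.005 → |·| ≈ 1, ∠ ≈ 0.29°
|T| = 250 · 1.005 · 1 / (1.6008 · 1.4142 · 1) ≈ 110.98
Gain = 20 log₁₀(110.98) ≈ 40.90 dB
∠T = (5.71° + 0.14°) − (51.34° + 45.00° + 0.29°) = -90.78°

At ω = 3187 rad/s:
zero (1 + j3187·0.02) = 1 + j63.74 → |·| ≈ 63.748, ∠ ≈ 89.10°
zero (1 + j3187·0.0005) = 1 + j1.5935 → |·| ≈ 1.8813, ∠ ≈ 57.89°
pole (1 + j3187·0.25) = 1 + j796.75 → |·| ≈ 796.75, ∠ ≈ 89.93°
pole (1 + j3187·0.2) = 1 + j637.4 → |·| ≈ 637.4, ∠ ≈ 89.91°
pole (1 + j3187·0.001) = 1 + j3.187 → |·| ≈ 3.3402, ∠ ≈ 72.58°
|T| = 250 · 63.748 · 1.8813 / (796.75 · 637.4 · 3.3402) ≈ 0.017675
Gain = 20 log₁₀(0.017675) ≈ -35.05 dB
∠T = (89.10° + 57.89°) − (89.93° + 89.91° + 72.58°) = -105.43°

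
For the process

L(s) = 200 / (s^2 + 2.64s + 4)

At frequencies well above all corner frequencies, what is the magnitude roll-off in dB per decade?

-40 dB/decade

Each pole contributes −20 dB/decade at high frequency; each zero contributes +20 dB/decade.
Net: 0 zero(s) − 2 pole(s) → -40 dB/decade.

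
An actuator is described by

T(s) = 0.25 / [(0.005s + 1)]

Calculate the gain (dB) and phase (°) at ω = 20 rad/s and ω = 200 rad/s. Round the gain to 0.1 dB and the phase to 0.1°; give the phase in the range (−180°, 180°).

ω = 20: -12.1 dB, -5.7°; ω = 200: -15.1 dB, -45.0°

At ω = 20 rad/s:
pole (1 + j20·0.005) = 1 + j0.1 → |·| ≈ 1.005, ∠ ≈ 5.71°
|T| = 0.25 · 1 / (1.005) ≈ 0.24876
Gain = 20 log₁₀(0.24876) ≈ -12.08 dB
∠T = (0°) − (5.71°) = -5.71°

At ω = 200 rad/s:
pole (1 + j200·0.005) = 1 + j1 → |·| ≈ 1.4142, ∠ ≈ 45.00°
|T| = 0.25 · 1 / (1.4142) ≈ 0.17678
Gain = 20 log₁₀(0.17678) ≈ -15.05 dB
∠T = (0°) − (45.00°) = -45.00°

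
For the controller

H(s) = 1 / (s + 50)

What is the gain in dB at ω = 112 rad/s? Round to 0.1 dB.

-41.8 dB

Substitute s = j112:
Numerator: 1 = 1 + j0
Denominator: (j112) + 50 = 50 + j112
|N| = √(1² + 0²) ≈ 1, ∠N ≈ 0.00°
|D| = √(50² + 112²) ≈ 122.65, ∠D ≈ 65.94°
|H| = 1 / 122.65 ≈ 0.0081533
Gain = 20 log₁₀(0.0081533) ≈ -41.77 dB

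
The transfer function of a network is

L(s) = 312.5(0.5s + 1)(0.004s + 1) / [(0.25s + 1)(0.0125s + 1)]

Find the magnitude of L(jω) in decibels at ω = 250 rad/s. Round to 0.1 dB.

At ω = 250 rad/s:
zero (1 + j250·0.5) = 1 + j125 → |·| ≈ 125, ∠ ≈ 89.54°
zero (1 + j250·0.004) = 1 + j1 → |·| ≈ 1.4142, ∠ ≈ 45.00°
pole (1 + j250·0.25) = 1 + j62.5 → |·| ≈ 62.508, ∠ ≈ 89.08°
pole (1 + j250·0.0125) = 1 + j3.125 → |·| ≈ 3.2811, ∠ ≈ 72.26°
|L| = 312.5 · 125 · 1.4142 / (62.508 · 3.2811) ≈ 269.35
Gain = 20 log₁₀(269.35) ≈ 48.61 dB

48.6 dB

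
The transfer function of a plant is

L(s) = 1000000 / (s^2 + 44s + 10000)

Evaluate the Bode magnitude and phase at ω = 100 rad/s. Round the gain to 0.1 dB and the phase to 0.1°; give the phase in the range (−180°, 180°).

At s = jω = j100:
quadratic: (j100)² + 44·j100 + 10000 = 0 + j4400 → |·| ≈ 4400, ∠ ≈ 90.00°
|L| = 1000000 / 4400 ≈ 227.27
Gain = 20 log₁₀(227.27) ≈ 47.13 dB
∠L = 0.00° − 90.00° = -90.00°

47.1 dB, -90.0°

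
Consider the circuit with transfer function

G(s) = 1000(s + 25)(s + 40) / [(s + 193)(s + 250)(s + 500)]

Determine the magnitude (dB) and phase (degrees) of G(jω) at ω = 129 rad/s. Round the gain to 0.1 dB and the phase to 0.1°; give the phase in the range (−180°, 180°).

-5.6 dB, 76.3°

At s = jω = j129:
zero (s+25): 25 + j129 → |·| = √(25²+129²) = √17266 ≈ 131.4, ∠ = arctan(129/25) ≈ 79.03°
zero (s+40): 40 + j129 → |·| = √(40²+129²) = √18241 ≈ 135.06, ∠ = arctan(129/40) ≈ 72.77°
pole (s+193): 193 + j129 → |·| = √(193²+129²) = √53890 ≈ 232.14, ∠ = arctan(129/193) ≈ 33.76°
pole (s+250): 250 + j129 → |·| = √(250²+129²) = √79141 ≈ 281.32, ∠ = arctan(129/250) ≈ 27.29°
pole (s+500): 500 + j129 → |·| = √(500²+129²) = √266641 ≈ 516.37, ∠ = arctan(129/500) ≈ 14.47°
|G| = 1000 · 17747 / 3.3722e+07 ≈ 0.52627
Gain = 20 log₁₀(0.52627) ≈ -5.58 dB
∠G = 151.80° − 75.52° = 76.28°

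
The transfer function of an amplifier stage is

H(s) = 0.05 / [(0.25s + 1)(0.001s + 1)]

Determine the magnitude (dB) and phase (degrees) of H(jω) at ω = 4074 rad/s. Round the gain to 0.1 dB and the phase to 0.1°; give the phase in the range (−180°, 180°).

At ω = 4074 rad/s:
pole (1 + j4074·0.25) = 1 + j1018.5 → |·| ≈ 1018.5, ∠ ≈ 89.94°
pole (1 + j4074·0.001) = 1 + j4.074 → |·| ≈ 4.1949, ∠ ≈ 76.21°
|H| = 0.05 · 1 / (1018.5 · 4.1949) ≈ 1.1703e-05
Gain = 20 log₁₀(1.1703e-05) ≈ -98.63 dB
∠H = (0°) − (89.94° + 76.21°) = -166.15°

-98.6 dB, -166.2°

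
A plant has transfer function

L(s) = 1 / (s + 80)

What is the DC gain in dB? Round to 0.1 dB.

-38.1 dB

L(0) = 1 / (80) = 0.0125
20 log₁₀(0.0125) ≈ -38.06 dB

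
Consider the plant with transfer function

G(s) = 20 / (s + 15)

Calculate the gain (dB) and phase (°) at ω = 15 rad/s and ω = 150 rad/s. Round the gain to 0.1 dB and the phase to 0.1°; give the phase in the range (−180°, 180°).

At s = jω = j15:
pole (s+15): 15 + j15 → |·| = √(15²+15²) = √450 ≈ 21.213, ∠ = arctan(15/15) ≈ 45.00°
|G| = 20 / 21.213 ≈ 0.94282
Gain = 20 log₁₀(0.94282) ≈ -0.51 dB
∠G = 0.00° − 45.00° = -45.00°

At s = jω = j150:
pole (s+15): 15 + j150 → |·| = √(15²+150²) = √22725 ≈ 150.75, ∠ = arctan(150/15) ≈ 84.29°
|G| = 20 / 150.75 ≈ 0.13267
Gain = 20 log₁₀(0.13267) ≈ -17.54 dB
∠G = 0.00° − 84.29° = -84.29°

ω = 15: -0.5 dB, -45.0°; ω = 150: -17.5 dB, -84.3°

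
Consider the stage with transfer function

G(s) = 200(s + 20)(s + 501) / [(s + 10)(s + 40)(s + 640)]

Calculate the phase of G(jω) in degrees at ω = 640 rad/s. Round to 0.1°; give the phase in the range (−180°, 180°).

-80.4°

At s = jω = j640:
zero (s+20): 20 + j640 → |·| = √(20²+640²) = √410000 ≈ 640.31, ∠ = arctan(640/20) ≈ 88.21°
zero (s+501): 501 + j640 → |·| = √(501²+640²) = √660601 ≈ 812.77, ∠ = arctan(640/501) ≈ 51.95°
pole (s+10): 10 + j640 → |·| = √(10²+640²) = √409700 ≈ 640.08, ∠ = arctan(640/10) ≈ 89.10°
pole (s+40): 40 + j640 → |·| = √(40²+640²) = √411200 ≈ 641.25, ∠ = arctan(640/40) ≈ 86.42°
pole (s+640): 640 + j640 → |·| = √(640²+640²) = √819200 ≈ 905.1, ∠ = arctan(640/640) ≈ 45.00°
∠G = 140.16° − 220.52° = -80.36°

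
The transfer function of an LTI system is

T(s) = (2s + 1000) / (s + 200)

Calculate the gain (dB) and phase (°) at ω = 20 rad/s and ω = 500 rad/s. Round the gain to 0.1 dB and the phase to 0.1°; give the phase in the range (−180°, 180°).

ω = 20: 13.9 dB, -3.4°; ω = 500: 8.4 dB, -23.2°

Substitute s = j20:
Numerator: 2(j20) + 1000 = 1000 + j40
Denominator: (j20) + 200 = 200 + j20
|N| = √(1000² + 40²) ≈ 1000.8, ∠N ≈ 2.29°
|D| = √(200² + 20²) ≈ 201, ∠D ≈ 5.71°
|T| = 1000.8 / 201 ≈ 4.9791
Gain = 20 log₁₀(4.9791) ≈ 13.94 dB
∠T = 2.29° − 5.71° = -3.42°

Substitute s = j500:
Numerator: 2(j500) + 1000 = 1000 + j1000
Denominator: (j500) + 200 = 200 + j500
|N| = √(1000² + 1000²) ≈ 1414.2, ∠N ≈ 45.00°
|D| = √(200² + 500²) ≈ 538.52, ∠D ≈ 68.20°
|T| = 1414.2 / 538.52 ≈ 2.6261
Gain = 20 log₁₀(2.6261) ≈ 8.39 dB
∠T = 45.00° − 68.20° = -23.20°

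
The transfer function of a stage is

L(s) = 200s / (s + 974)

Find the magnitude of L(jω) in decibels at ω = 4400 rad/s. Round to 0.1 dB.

45.8 dB

At s = jω = j4400:
zero at origin: s = j4400 → |·| = 4400, ∠ = 90.00°
pole (s+974): 974 + j4400 → |·| = √(974²+4400²) = √20308676 ≈ 4506.5, ∠ = arctan(4400/974) ≈ 77.52°
|L| = 200 · 4400 / 4506.5 ≈ 195.27
Gain = 20 log₁₀(195.27) ≈ 45.81 dB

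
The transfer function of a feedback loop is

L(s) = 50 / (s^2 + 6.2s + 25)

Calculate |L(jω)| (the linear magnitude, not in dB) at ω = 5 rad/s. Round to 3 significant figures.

1.61

At s = jω = j5:
quadratic: (j5)² + 6.2·j5 + 25 = 0 + j31 → |·| ≈ 31, ∠ ≈ 90.00°
|L| = 50 / 31 ≈ 1.6129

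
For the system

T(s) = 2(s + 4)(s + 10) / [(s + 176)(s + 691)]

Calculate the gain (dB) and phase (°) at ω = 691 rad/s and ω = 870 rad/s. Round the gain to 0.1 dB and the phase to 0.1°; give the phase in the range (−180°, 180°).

ω = 691: 2.7 dB, 58.1°; ω = 870: 3.7 dB, 49.0°

At s = jω = j691:
zero (s+4): 4 + j691 → |·| = √(4²+691²) = √477497 ≈ 691.01, ∠ = arctan(691/4) ≈ 89.67°
zero (s+10): 10 + j691 → |·| = √(10²+691²) = √477581 ≈ 691.07, ∠ = arctan(691/10) ≈ 89.17°
pole (s+176): 176 + j691 → |·| = √(176²+691²) = √508457 ≈ 713.06, ∠ = arctan(691/176) ≈ 75.71°
pole (s+691): 691 + j691 → |·| = √(691²+691²) = √954962 ≈ 977.22, ∠ = arctan(691/691) ≈ 45.00°
|T| = 2 · 4.7754e+05 / 6.9682e+05 ≈ 1.3706
Gain = 20 log₁₀(1.3706) ≈ 2.74 dB
∠T = 178.84° − 120.71° = 58.13°

At s = jω = j870:
zero (s+4): 4 + j870 → |·| = √(4²+870²) = √756916 ≈ 870.01, ∠ = arctan(870/4) ≈ 89.74°
zero (s+10): 10 + j870 → |·| = √(10²+870²) = √757000 ≈ 870.06, ∠ = arctan(870/10) ≈ 89.34°
pole (s+176): 176 + j870 → |·| = √(176²+870²) = √787876 ≈ 887.62, ∠ = arctan(870/176) ≈ 78.56°
pole (s+691): 691 + j870 → |·| = √(691²+870²) = √1234381 ≈ 1111, ∠ = arctan(870/691) ≈ 51.54°
|T| = 2 · 7.5696e+05 / 9.8615e+05 ≈ 1.5352
Gain = 20 log₁₀(1.5352) ≈ 3.72 dB
∠T = 179.08° − 130.10° = 48.98°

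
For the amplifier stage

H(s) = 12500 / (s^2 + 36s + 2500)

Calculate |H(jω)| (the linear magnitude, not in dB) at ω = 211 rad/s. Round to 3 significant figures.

0.293

At s = jω = j211:
quadratic: (j211)² + 36·j211 + 2500 = -42021 + j7596 → |·| ≈ 42702, ∠ ≈ 169.75°
|H| = 12500 / 42702 ≈ 0.29273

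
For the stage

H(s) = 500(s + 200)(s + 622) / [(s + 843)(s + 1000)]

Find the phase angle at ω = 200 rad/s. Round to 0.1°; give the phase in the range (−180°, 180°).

At s = jω = j200:
zero (s+200): 200 + j200 → |·| = √(200²+200²) = √80000 ≈ 282.84, ∠ = arctan(200/200) ≈ 45.00°
zero (s+622): 622 + j200 → |·| = √(622²+200²) = √426884 ≈ 653.36, ∠ = arctan(200/622) ≈ 17.82°
pole (s+843): 843 + j200 → |·| = √(843²+200²) = √750649 ≈ 866.4, ∠ = arctan(200/843) ≈ 13.35°
pole (s+1000): 1000 + j200 → |·| = √(1000²+200²) = √1040000 ≈ 1019.8, ∠ = arctan(200/1000) ≈ 11.31°
∠H = 62.82° − 24.66° = 38.16°

38.2°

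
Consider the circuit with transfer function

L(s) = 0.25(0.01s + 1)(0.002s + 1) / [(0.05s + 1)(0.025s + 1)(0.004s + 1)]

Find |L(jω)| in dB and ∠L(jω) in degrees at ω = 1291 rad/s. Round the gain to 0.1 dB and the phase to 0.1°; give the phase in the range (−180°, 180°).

-61.8 dB, -102.0°

At ω = 1291 rad/s:
zero (1 + j1291·0.01) = 1 + j12.91 → |·| ≈ 12.949, ∠ ≈ 85.57°
zero (1 + j1291·0.002) = 1 + j2.582 → |·| ≈ 2.7689, ∠ ≈ 68.83°
pole (1 + j1291·0.05) = 1 + j64.55 → |·| ≈ 64.558, ∠ ≈ 89.11°
pole (1 + j1291·0.025) = 1 + j32.275 → |·| ≈ 32.29, ∠ ≈ 88.23°
pole (1 + j1291·0.004) = 1 + j5.164 → |·| ≈ 5.2599, ∠ ≈ 79.04°
|L| = 0.25 · 12.949 · 2.7689 / (64.558 · 32.29 · 5.2599) ≈ 0.0008175
Gain = 20 log₁₀(0.0008175) ≈ -61.75 dB
∠L = (85.57° + 68.83°) − (89.11° + 88.23° + 79.04°) = -101.98°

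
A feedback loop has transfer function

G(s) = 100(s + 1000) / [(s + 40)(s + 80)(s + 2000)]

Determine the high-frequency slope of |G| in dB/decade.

Each pole contributes −20 dB/decade at high frequency; each zero contributes +20 dB/decade.
Net: 1 zero(s) − 3 pole(s) → -40 dB/decade.

-40 dB/decade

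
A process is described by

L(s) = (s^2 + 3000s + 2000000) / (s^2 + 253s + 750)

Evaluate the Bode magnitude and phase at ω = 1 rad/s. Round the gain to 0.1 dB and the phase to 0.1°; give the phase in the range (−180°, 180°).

68.1 dB, -18.6°

Substitute s = j1:
Numerator: (j1)^2 + 3000(j1) + 2000000 = 1999999 + j3000
Denominator: (j1)^2 + 253(j1) + 750 = 749 + j253
|N| = √(1999999² + 3000²) ≈ 2e+06, ∠N ≈ 0.09°
|D| = √(749² + 253²) ≈ 790.58, ∠D ≈ 18.66°
|L| = 2e+06 / 790.58 ≈ 2529.8
Gain = 20 log₁₀(2529.8) ≈ 68.06 dB
∠L = 0.09° − 18.66° = -18.57°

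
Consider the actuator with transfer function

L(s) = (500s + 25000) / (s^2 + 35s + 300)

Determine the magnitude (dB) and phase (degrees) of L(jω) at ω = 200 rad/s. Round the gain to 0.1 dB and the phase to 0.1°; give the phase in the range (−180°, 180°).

Substitute s = j200:
Numerator: 500(j200) + 25000 = 25000 + j100000
Denominator: (j200)^2 + 35(j200) + 300 = -39700 + j7000
|N| = √(25000² + 100000²) ≈ 1.0308e+05, ∠N ≈ 75.96°
|D| = √(39700² + 7000²) ≈ 40312, ∠D ≈ 170.00°
|L| = 1.0308e+05 / 40312 ≈ 2.5571
Gain = 20 log₁₀(2.5571) ≈ 8.15 dB
∠L = 75.96° − 170.00° = -94.04°

8.2 dB, -94.0°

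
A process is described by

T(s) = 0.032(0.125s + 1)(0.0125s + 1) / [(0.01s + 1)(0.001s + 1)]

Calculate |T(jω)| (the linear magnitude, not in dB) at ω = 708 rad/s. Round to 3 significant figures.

2.88

At ω = 708 rad/s:
zero (1 + j708·0.125) = 1 + j88.5 → |·| ≈ 88.506, ∠ ≈ 89.35°
zero (1 + j708·0.0125) = 1 + j8.85 → |·| ≈ 8.9063, ∠ ≈ 83.55°
pole (1 + j708·0.01) = 1 + j7.08 → |·| ≈ 7.1503, ∠ ≈ 81.96°
pole (1 + j708·0.001) = 1 + j0.708 → |·| ≈ 1.2253, ∠ ≈ 35.30°
|T| = 0.032 · 88.506 · 8.9063 / (7.1503 · 1.2253) ≈ 2.8791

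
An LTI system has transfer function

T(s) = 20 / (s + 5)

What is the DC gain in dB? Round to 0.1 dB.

12.0 dB

T(0) = 20 / 5 = 4
20 log₁₀(4) ≈ 12.04 dB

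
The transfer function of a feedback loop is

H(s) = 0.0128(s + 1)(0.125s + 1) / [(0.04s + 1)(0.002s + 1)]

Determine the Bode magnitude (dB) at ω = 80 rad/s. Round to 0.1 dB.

At ω = 80 rad/s:
zero (1 + j80·1) = 1 + j80 → |·| ≈ 80.006, ∠ ≈ 89.28°
zero (1 + j80·0.125) = 1 + j10 → |·| ≈ 10.05, ∠ ≈ 84.29°
pole (1 + j80·0.04) = 1 + j3.2 → |·| ≈ 3.3526, ∠ ≈ 72.65°
pole (1 + j80·0.002) = 1 + j0.16 → |·| ≈ 1.0127, ∠ ≈ 9.09°
|H| = 0.0128 · 80.006 · 10.05 / (3.3526 · 1.0127) ≈ 3.0313
Gain = 20 log₁₀(3.0313) ≈ 9.63 dB

9.6 dB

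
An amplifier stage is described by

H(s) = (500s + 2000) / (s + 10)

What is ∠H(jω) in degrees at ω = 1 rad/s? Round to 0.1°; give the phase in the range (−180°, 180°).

Substitute s = j1:
Numerator: 500(j1) + 2000 = 2000 + j500
Denominator: (j1) + 10 = 10 + j1
|N| = √(2000² + 500²) ≈ 2061.6, ∠N ≈ 14.04°
|D| = √(10² + 1²) ≈ 10.05, ∠D ≈ 5.71°
∠H = 14.04° − 5.71° = 8.33°

8.3°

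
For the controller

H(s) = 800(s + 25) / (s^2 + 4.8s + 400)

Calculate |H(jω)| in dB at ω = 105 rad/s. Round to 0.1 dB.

At s = jω = j105:
zero (s+25): 25 + j105 → |·| = √(25²+105²) = √11650 ≈ 107.94, ∠ = arctan(105/25) ≈ 76.61°
quadratic: (j105)² + 4.8·j105 + 400 = -10625 + j504 → |·| ≈ 10637, ∠ ≈ 177.28°
|H| = 800 · 107.94 / 10637 ≈ 8.1181
Gain = 20 log₁₀(8.1181) ≈ 18.19 dB

18.2 dB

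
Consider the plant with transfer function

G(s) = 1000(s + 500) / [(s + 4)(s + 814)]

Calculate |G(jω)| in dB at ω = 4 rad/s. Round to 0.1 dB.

40.7 dB

At s = jω = j4:
zero (s+500): 500 + j4 → |·| = √(500²+4²) = √250016 ≈ 500.02, ∠ = arctan(4/500) ≈ 0.46°
pole (s+4): 4 + j4 → |·| = √(4²+4²) = √32 ≈ 5.6569, ∠ = arctan(4/4) ≈ 45.00°
pole (s+814): 814 + j4 → |·| = √(814²+4²) = √662612 ≈ 814.01, ∠ = arctan(4/814) ≈ 0.28°
|G| = 1000 · 500.02 / 4604.8 ≈ 108.59
Gain = 20 log₁₀(108.59) ≈ 40.72 dB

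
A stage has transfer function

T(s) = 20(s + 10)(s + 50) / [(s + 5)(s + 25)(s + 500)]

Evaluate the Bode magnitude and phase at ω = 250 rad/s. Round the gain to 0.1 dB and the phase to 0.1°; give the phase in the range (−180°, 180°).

At s = jω = j250:
zero (s+10): 10 + j250 → |·| = √(10²+250²) = √62600 ≈ 250.2, ∠ = arctan(250/10) ≈ 87.71°
zero (s+50): 50 + j250 → |·| = √(50²+250²) = √65000 ≈ 254.95, ∠ = arctan(250/50) ≈ 78.69°
pole (s+5): 5 + j250 → |·| = √(5²+250²) = √62525 ≈ 250.05, ∠ = arctan(250/5) ≈ 88.85°
pole (s+25): 25 + j250 → |·| = √(25²+250²) = √63125 ≈ 251.25, ∠ = arctan(250/25) ≈ 84.29°
pole (s+500): 500 + j250 → |·| = √(500²+250²) = √312500 ≈ 559.02, ∠ = arctan(250/500) ≈ 26.57°
|T| = 20 · 63788 / 3.512e+07 ≈ 0.036326
Gain = 20 log₁₀(0.036326) ≈ -28.80 dB
∠T = 166.40° − 199.71° = -33.31°

-28.8 dB, -33.3°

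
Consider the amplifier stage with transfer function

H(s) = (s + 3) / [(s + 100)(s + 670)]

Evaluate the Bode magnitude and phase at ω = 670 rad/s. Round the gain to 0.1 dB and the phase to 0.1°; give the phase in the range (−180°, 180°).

At s = jω = j670:
zero (s+3): 3 + j670 → |·| = √(3²+670²) = √448909 ≈ 670.01, ∠ = arctan(670/3) ≈ 89.74°
pole (s+100): 100 + j670 → |·| = √(100²+670²) = √458900 ≈ 677.42, ∠ = arctan(670/100) ≈ 81.51°
pole (s+670): 670 + j670 → |·| = √(670²+670²) = √897800 ≈ 947.52, ∠ = arctan(670/670) ≈ 45.00°
|H| = 1 · 670.01 / 6.4187e+05 ≈ 0.0010438
Gain = 20 log₁₀(0.0010438) ≈ -59.63 dB
∠H = 89.74° − 126.51° = -36.77°

-59.6 dB, -36.8°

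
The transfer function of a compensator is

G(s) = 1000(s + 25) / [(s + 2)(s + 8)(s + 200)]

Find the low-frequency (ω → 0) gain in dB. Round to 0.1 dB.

G(0) = 1000·25 / (2·8·200) = 7.8125
20 log₁₀(7.8125) ≈ 17.86 dB

17.9 dB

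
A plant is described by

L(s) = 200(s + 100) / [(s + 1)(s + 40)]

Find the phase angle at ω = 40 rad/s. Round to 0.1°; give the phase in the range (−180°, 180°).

At s = jω = j40:
zero (s+100): 100 + j40 → |·| = √(100²+40²) = √11600 ≈ 107.7, ∠ = arctan(40/100) ≈ 21.80°
pole (s+1): 1 + j40 → |·| = √(1²+40²) = √1601 ≈ 40.012, ∠ = arctan(40/1) ≈ 88.57°
pole (s+40): 40 + j40 → |·| = √(40²+40²) = √3200 ≈ 56.569, ∠ = arctan(40/40) ≈ 45.00°
∠L = 21.80° − 133.57° = -111.77°

-111.8°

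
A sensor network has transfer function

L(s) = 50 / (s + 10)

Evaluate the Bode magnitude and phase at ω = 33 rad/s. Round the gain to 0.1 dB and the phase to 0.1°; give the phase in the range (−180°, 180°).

Substitute s = j33:
Numerator: 50 = 50 + j0
Denominator: (j33) + 10 = 10 + j33
|N| = √(50² + 0²) ≈ 50, ∠N ≈ 0.00°
|D| = √(10² + 33²) ≈ 34.482, ∠D ≈ 73.14°
|L| = 50 / 34.482 ≈ 1.45
Gain = 20 log₁₀(1.45) ≈ 3.23 dB
∠L = 0.00° − 73.14° = -73.14°

3.2 dB, -73.1°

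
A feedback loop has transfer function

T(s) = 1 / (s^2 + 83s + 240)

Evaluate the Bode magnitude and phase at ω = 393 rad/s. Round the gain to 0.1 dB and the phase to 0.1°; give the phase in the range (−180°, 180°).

-104.0 dB, -168.1°

Substitute s = j393:
Numerator: 1 = 1 + j0
Denominator: (j393)^2 + 83(j393) + 240 = -154209 + j32619
|N| = √(1² + 0²) ≈ 1, ∠N ≈ 0.00°
|D| = √(154209² + 32619²) ≈ 1.5762e+05, ∠D ≈ 168.06°
|T| = 1 / 1.5762e+05 ≈ 6.3444e-06
Gain = 20 log₁₀(6.3444e-06) ≈ -103.95 dB
∠T = 0.00° − 168.06° = -168.06°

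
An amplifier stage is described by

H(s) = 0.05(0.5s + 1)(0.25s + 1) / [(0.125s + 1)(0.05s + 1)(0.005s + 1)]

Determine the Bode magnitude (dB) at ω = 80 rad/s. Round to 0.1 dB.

-0.9 dB

At ω = 80 rad/s:
zero (1 + j80·0.5) = 1 + j40 → |·| ≈ 40.012, ∠ ≈ 88.57°
zero (1 + j80·0.25) = 1 + j20 → |·| ≈ 20.025, ∠ ≈ 87.14°
pole (1 + j80·0.125) = 1 + j10 → |·| ≈ 10.05, ∠ ≈ 84.29°
pole (1 + j80·0.05) = 1 + j4 → |·| ≈ 4.1231, ∠ ≈ 75.96°
pole (1 + j80·0.005) = 1 + j0.4 → |·| ≈ 1.077, ∠ ≈ 21.80°
|H| = 0.05 · 40.012 · 20.025 / (10.05 · 4.1231 · 1.077) ≈ 0.89769
Gain = 20 log₁₀(0.89769) ≈ -0.94 dB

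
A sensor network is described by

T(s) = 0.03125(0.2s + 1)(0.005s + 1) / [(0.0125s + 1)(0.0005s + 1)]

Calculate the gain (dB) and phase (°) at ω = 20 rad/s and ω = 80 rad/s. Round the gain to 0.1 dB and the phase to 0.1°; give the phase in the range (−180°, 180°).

At ω = 20 rad/s:
zero (1 + j20·0.2) = 1 + j4 → |·| ≈ 4.1231, ∠ ≈ 75.96°
zero (1 + j20·0.005) = 1 + j0.1 → |·| ≈ 1.005, ∠ ≈ 5.71°
pole (1 + j20·0.0125) = 1 + j0.25 → |·| ≈ 1.0308, ∠ ≈ 14.04°
pole (1 + j20·0.0005) = 1 + j0.01 → |·| ≈ 1, ∠ ≈ 0.57°
|T| = 0.03125 · 4.1231 · 1.005 / (1.0308 · 1) ≈ 0.12562
Gain = 20 log₁₀(0.12562) ≈ -18.02 dB
∠T = (75.96° + 5.71°) − (14.04° + 0.57°) = 67.06°

At ω = 80 rad/s:
zero (1 + j80·0.2) = 1 + j16 → |·| ≈ 16.031, ∠ ≈ 86.42°
zero (1 + j80·0.005) = 1 + j0.4 → |·| ≈ 1.077, ∠ ≈ 21.80°
pole (1 + j80·0.0125) = 1 + j1 → |·| ≈ 1.4142, ∠ ≈ 45.00°
pole (1 + j80·0.0005) = 1 + j0.04 → |·| ≈ 1.0008, ∠ ≈ 2.29°
|T| = 0.03125 · 16.031 · 1.077 / (1.4142 · 1.0008) ≈ 0.38121
Gain = 20 log₁₀(0.38121) ≈ -8.38 dB
∠T = (86.42° + 21.80°) − (45.00° + 2.29°) = 60.93°

ω = 20: -18.0 dB, 67.1°; ω = 80: -8.4 dB, 60.9°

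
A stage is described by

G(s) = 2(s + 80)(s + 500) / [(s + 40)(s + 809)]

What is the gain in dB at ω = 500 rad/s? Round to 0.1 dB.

At s = jω = j500:
zero (s+80): 80 + j500 → |·| = √(80²+500²) = √256400 ≈ 506.36, ∠ = arctan(500/80) ≈ 80.91°
zero (s+500): 500 + j500 → |·| = √(500²+500²) = √500000 ≈ 707.11, ∠ = arctan(500/500) ≈ 45.00°
pole (s+40): 40 + j500 → |·| = √(40²+500²) = √251600 ≈ 501.6, ∠ = arctan(500/40) ≈ 85.43°
pole (s+809): 809 + j500 → |·| = √(809²+500²) = √904481 ≈ 951.04, ∠ = arctan(500/809) ≈ 31.72°
|G| = 2 · 3.5805e+05 / 4.7704e+05 ≈ 1.5011
Gain = 20 log₁₀(1.5011) ≈ 3.53 dB

3.5 dB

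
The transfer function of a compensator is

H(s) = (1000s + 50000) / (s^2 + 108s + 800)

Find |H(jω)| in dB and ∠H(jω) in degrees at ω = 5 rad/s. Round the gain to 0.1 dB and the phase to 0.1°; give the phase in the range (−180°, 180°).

Substitute s = j5:
Numerator: 1000(j5) + 50000 = 50000 + j5000
Denominator: (j5)^2 + 108(j5) + 800 = 775 + j540
|N| = √(50000² + 5000²) ≈ 50249, ∠N ≈ 5.71°
|D| = √(775² + 540²) ≈ 944.58, ∠D ≈ 34.87°
|H| = 50249 / 944.58 ≈ 53.197
Gain = 20 log₁₀(53.197) ≈ 34.52 dB
∠H = 5.71° − 34.87° = -29.16°

34.5 dB, -29.2°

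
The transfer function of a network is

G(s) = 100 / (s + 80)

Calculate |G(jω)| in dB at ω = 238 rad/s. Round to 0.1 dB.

At s = jω = j238:
pole (s+80): 80 + j238 → |·| = √(80²+238²) = √63044 ≈ 251.09, ∠ = arctan(238/80) ≈ 71.42°
|G| = 100 / 251.09 ≈ 0.39826
Gain = 20 log₁₀(0.39826) ≈ -8.00 dB

-8.0 dB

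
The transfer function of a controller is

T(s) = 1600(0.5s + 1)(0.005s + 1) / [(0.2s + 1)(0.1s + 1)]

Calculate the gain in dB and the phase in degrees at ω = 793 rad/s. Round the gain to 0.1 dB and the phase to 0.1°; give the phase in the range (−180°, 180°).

46.3 dB, -13.2°

At ω = 793 rad/s:
zero (1 + j793·0.5) = 1 + j396.5 → |·| ≈ 396.5, ∠ ≈ 89.86°
zero (1 + j793·0.005) = 1 + j3.965 → |·| ≈ 4.0892, ∠ ≈ 75.84°
pole (1 + j793·0.2) = 1 + j158.6 → |·| ≈ 158.6, ∠ ≈ 89.64°
pole (1 + j793·0.1) = 1 + j79.3 → |·| ≈ 79.306, ∠ ≈ 89.28°
|T| = 1600 · 396.5 · 4.0892 / (158.6 · 79.306) ≈ 206.25
Gain = 20 log₁₀(206.25) ≈ 46.29 dB
∠T = (89.86° + 75.84°) − (89.64° + 89.28°) = -13.22°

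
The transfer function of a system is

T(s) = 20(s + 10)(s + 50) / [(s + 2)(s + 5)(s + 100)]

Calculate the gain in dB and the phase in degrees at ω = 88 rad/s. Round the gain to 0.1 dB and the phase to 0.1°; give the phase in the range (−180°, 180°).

At s = jω = j88:
zero (s+10): 10 + j88 → |·| = √(10²+88²) = √7844 ≈ 88.566, ∠ = arctan(88/10) ≈ 83.52°
zero (s+50): 50 + j88 → |·| = √(50²+88²) = √10244 ≈ 101.21, ∠ = arctan(88/50) ≈ 60.40°
pole (s+2): 2 + j88 → |·| = √(2²+88²) = √7748 ≈ 88.023, ∠ = arctan(88/2) ≈ 88.70°
pole (s+5): 5 + j88 → |·| = √(5²+88²) = √7769 ≈ 88.142, ∠ = arctan(88/5) ≈ 86.75°
pole (s+100): 100 + j88 → |·| = √(100²+88²) = √17744 ≈ 133.21, ∠ = arctan(88/100) ≈ 41.35°
|T| = 20 · 8963.8 / 1.0335e+06 ≈ 0.17346
Gain = 20 log₁₀(0.17346) ≈ -15.22 dB
∠T = 143.92° − 216.80° = -72.88°

-15.2 dB, -72.9°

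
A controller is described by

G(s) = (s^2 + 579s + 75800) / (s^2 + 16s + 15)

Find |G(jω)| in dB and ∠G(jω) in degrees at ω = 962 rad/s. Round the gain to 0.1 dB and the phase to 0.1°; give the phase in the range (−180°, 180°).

0.8 dB, -32.3°

Substitute s = j962:
Numerator: (j962)^2 + 579(j962) + 75800 = -849644 + j556998
Denominator: (j962)^2 + 16(j962) + 15 = -925429 + j15392
|N| = √(849644² + 556998²) ≈ 1.0159e+06, ∠N ≈ 146.75°
|D| = √(925429² + 15392²) ≈ 9.2556e+05, ∠D ≈ 179.05°
|G| = 1.0159e+06 / 9.2556e+05 ≈ 1.0976
Gain = 20 log₁₀(1.0976) ≈ 0.81 dB
∠G = 146.75° − 179.05° = -32.30°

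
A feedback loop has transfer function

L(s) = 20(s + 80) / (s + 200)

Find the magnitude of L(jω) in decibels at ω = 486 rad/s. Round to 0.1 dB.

At s = jω = j486:
zero (s+80): 80 + j486 → |·| = √(80²+486²) = √242596 ≈ 492.54, ∠ = arctan(486/80) ≈ 80.65°
pole (s+200): 200 + j486 → |·| = √(200²+486²) = √276196 ≈ 525.54, ∠ = arctan(486/200) ≈ 67.63°
|L| = 20 · 492.54 / 525.54 ≈ 18.744
Gain = 20 log₁₀(18.744) ≈ 25.46 dB

25.5 dB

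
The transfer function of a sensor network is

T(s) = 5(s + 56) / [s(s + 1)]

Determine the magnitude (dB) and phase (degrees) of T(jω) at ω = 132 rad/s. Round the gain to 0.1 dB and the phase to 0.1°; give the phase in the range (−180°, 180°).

-27.7 dB, -112.6°

At s = jω = j132:
zero (s+56): 56 + j132 → |·| = √(56²+132²) = √20560 ≈ 143.39, ∠ = arctan(132/56) ≈ 67.01°
pole (s+1): 1 + j132 → |·| = √(1²+132²) = √17425 ≈ 132, ∠ = arctan(132/1) ≈ 89.57°
pole at origin: |s| = 132, ∠ = 90.00° (in denominator)
|T| = 5 · 143.39 / 17424 ≈ 0.041147
Gain = 20 log₁₀(0.041147) ≈ -27.71 dB
∠T = 67.01° − 179.57° = -112.56°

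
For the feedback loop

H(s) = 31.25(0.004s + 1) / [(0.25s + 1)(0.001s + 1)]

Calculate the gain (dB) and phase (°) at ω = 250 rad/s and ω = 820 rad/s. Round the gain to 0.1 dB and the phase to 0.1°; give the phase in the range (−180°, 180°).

At ω = 250 rad/s:
zero (1 + j250·0.004) = 1 + j1 → |·| ≈ 1.4142, ∠ ≈ 45.00°
pole (1 + j250·0.25) = 1 + j62.5 → |·| ≈ 62.508, ∠ ≈ 89.08°
pole (1 + j250·0.001) = 1 + j0.25 → |·| ≈ 1.0308, ∠ ≈ 14.04°
|H| = 31.25 · 1.4142 / (62.508 · 1.0308) ≈ 0.68588
Gain = 20 log₁₀(0.68588) ≈ -3.28 dB
∠H = (45.00°) − (89.08° + 14.04°) = -58.12°

At ω = 820 rad/s:
zero (1 + j820·0.004) = 1 + j3.28 → |·| ≈ 3.4291, ∠ ≈ 73.04°
pole (1 + j820·0.25) = 1 + j205 → |·| ≈ 205, ∠ ≈ 89.72°
pole (1 + j820·0.001) = 1 + j0.82 → |·| ≈ 1.2932, ∠ ≈ 39.35°
|H| = 31.25 · 3.4291 / (205 · 1.2932) ≈ 0.40421
Gain = 20 log₁₀(0.40421) ≈ -7.87 dB
∠H = (73.04°) − (89.72° + 39.35°) = -56.03°

ω = 250: -3.3 dB, -58.1°; ω = 820: -7.9 dB, -56.0°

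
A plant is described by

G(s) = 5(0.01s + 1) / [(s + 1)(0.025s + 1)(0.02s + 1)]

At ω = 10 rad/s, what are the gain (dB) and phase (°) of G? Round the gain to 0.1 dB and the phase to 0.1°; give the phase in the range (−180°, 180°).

-6.5 dB, -103.9°

At ω = 10 rad/s:
zero (1 + j10·0.01) = 1 + j0.1 → |·| ≈ 1.005, ∠ ≈ 5.71°
pole (1 + j10·1) = 1 + j10 → |·| ≈ 10.05, ∠ ≈ 84.29°
pole (1 + j10·0.025) = 1 + j0.25 → |·| ≈ 1.0308, ∠ ≈ 14.04°
pole (1 + j10·0.02) = 1 + j0.2 → |·| ≈ 1.0198, ∠ ≈ 11.31°
|G| = 5 · 1.005 / (10.05 · 1.0308 · 1.0198) ≈ 0.47564
Gain = 20 log₁₀(0.47564) ≈ -6.45 dB
∠G = (5.71°) − (84.29° + 14.04° + 11.31°) = -103.93°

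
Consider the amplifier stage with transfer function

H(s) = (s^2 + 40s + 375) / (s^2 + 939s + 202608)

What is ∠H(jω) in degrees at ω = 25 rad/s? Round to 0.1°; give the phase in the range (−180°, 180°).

Substitute s = j25:
Numerator: (j25)^2 + 40(j25) + 375 = -250 + j1000
Denominator: (j25)^2 + 939(j25) + 202608 = 201983 + j23475
|N| = √(250² + 1000²) ≈ 1030.8, ∠N ≈ 104.04°
|D| = √(201983² + 23475²) ≈ 2.0334e+05, ∠D ≈ 6.63°
∠H = 104.04° − 6.63° = 97.41°

97.4°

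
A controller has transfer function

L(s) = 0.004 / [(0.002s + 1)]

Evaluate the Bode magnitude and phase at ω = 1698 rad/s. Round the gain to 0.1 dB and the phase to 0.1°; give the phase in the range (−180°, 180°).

At ω = 1698 rad/s:
pole (1 + j1698·0.002) = 1 + j3.396 → |·| ≈ 3.5402, ∠ ≈ 73.59°
|L| = 0.004 · 1 / (3.5402) ≈ 0.0011299
Gain = 20 log₁₀(0.0011299) ≈ -58.94 dB
∠L = (0°) − (73.59°) = -73.59°

-58.9 dB, -73.6°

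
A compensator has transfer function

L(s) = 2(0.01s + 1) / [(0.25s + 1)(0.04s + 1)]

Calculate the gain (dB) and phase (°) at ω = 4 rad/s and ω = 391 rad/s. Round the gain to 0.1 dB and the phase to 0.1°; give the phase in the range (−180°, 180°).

At ω = 4 rad/s:
zero (1 + j4·0.01) = 1 + j0.04 → |·| ≈ 1.0008, ∠ ≈ 2.29°
pole (1 + j4·0.25) = 1 + j1 → |·| ≈ 1.4142, ∠ ≈ 45.00°
pole (1 + j4·0.04) = 1 + j0.16 → |·| ≈ 1.0127, ∠ ≈ 9.09°
|L| = 2 · 1.0008 / (1.4142 · 1.0127) ≈ 1.3976
Gain = 20 log₁₀(1.3976) ≈ 2.91 dB
∠L = (2.29°) − (45.00° + 9.09°) = -51.80°

At ω = 391 rad/s:
zero (1 + j391·0.01) = 1 + j3.91 → |·| ≈ 4.0359, ∠ ≈ 75.65°
pole (1 + j391·0.25) = 1 + j97.75 → |·| ≈ 97.755, ∠ ≈ 89.41°
pole (1 + j391·0.04) = 1 + j15.64 → |·| ≈ 15.672, ∠ ≈ 86.34°
|L| = 2 · 4.0359 / (97.755 · 15.672) ≈ 0.0052687
Gain = 20 log₁₀(0.0052687) ≈ -45.57 dB
∠L = (75.65°) − (89.41° + 86.34°) = -100.10°

ω = 4: 2.9 dB, -51.8°; ω = 391: -45.6 dB, -100.1°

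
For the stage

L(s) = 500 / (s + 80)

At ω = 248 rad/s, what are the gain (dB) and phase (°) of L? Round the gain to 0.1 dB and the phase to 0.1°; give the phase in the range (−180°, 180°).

5.7 dB, -72.1°

Substitute s = j248:
Numerator: 500 = 500 + j0
Denominator: (j248) + 80 = 80 + j248
|N| = √(500² + 0²) ≈ 500, ∠N ≈ 0.00°
|D| = √(80² + 248²) ≈ 260.58, ∠D ≈ 72.12°
|L| = 500 / 260.58 ≈ 1.9188
Gain = 20 log₁₀(1.9188) ≈ 5.66 dB
∠L = 0.00° − 72.12° = -72.12°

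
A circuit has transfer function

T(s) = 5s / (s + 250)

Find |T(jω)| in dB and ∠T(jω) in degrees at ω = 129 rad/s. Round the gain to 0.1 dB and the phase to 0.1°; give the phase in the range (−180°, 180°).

7.2 dB, 62.7°

At s = jω = j129:
zero at origin: s = j129 → |·| = 129, ∠ = 90.00°
pole (s+250): 250 + j129 → |·| = √(250²+129²) = √79141 ≈ 281.32, ∠ = arctan(129/250) ≈ 27.29°
|T| = 5 · 129 / 281.32 ≈ 2.2928
Gain = 20 log₁₀(2.2928) ≈ 7.21 dB
∠T = 90.00° − 27.29° = 62.71°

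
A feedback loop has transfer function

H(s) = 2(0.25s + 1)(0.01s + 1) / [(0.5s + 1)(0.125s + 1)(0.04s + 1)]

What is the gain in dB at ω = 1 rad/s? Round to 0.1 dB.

At ω = 1 rad/s:
zero (1 + j1·0.25) = 1 + j0.25 → |·| ≈ 1.0308, ∠ ≈ 14.04°
zero (1 + j1·0.01) = 1 + j0.01 → |·| ≈ 1, ∠ ≈ 0.57°
pole (1 + j1·0.5) = 1 + j0.5 → |·| ≈ 1.118, ∠ ≈ 26.57°
pole (1 + j1·0.125) = 1 + j0.125 → |·| ≈ 1.0078, ∠ ≈ 7.13°
pole (1 + j1·0.04) = 1 + j0.04 → |·| ≈ 1.0008, ∠ ≈ 2.29°
|H| = 2 · 1.0308 · 1 / (1.118 · 1.0078 · 1.0008) ≈ 1.8283
Gain = 20 log₁₀(1.8283) ≈ 5.24 dB

5.2 dB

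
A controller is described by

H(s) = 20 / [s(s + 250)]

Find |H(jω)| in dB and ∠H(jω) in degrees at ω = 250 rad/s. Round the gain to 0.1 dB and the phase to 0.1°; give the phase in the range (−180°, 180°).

-72.9 dB, -135.0°

At s = jω = j250:
pole (s+250): 250 + j250 → |·| = √(250²+250²) = √125000 ≈ 353.55, ∠ = arctan(250/250) ≈ 45.00°
pole at origin: |s| = 250, ∠ = 90.00° (in denominator)
|H| = 20 / 88388 ≈ 0.00022628
Gain = 20 log₁₀(0.00022628) ≈ -72.91 dB
∠H = 0.00° − 135.00° = -135.00°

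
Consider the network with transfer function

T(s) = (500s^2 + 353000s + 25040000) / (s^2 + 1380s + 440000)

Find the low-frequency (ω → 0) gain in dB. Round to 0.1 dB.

T(0) = 25040000 / 440000 ≈ 56.909
20 log₁₀(56.909) ≈ 35.10 dB

35.1 dB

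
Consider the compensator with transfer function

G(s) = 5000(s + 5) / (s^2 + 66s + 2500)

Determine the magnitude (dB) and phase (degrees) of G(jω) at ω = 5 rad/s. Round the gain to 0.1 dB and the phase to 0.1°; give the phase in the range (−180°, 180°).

At s = jω = j5:
zero (s+5): 5 + j5 → |·| = √(5²+5²) = √50 ≈ 7.0711, ∠ = arctan(5/5) ≈ 45.00°
quadratic: (j5)² + 66·j5 + 2500 = 2475 + j330 → |·| ≈ 2496.9, ∠ ≈ 7.59°
|G| = 5000 · 7.0711 / 2496.9 ≈ 14.16
Gain = 20 log₁₀(14.16) ≈ 23.02 dB
∠G = 45.00° − 7.59° = 37.41°

23.0 dB, 37.4°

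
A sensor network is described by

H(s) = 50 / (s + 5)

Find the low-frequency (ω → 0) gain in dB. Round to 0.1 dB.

20.0 dB

H(0) = 50 / (5) = 10
20 log₁₀(10) ≈ 20.00 dB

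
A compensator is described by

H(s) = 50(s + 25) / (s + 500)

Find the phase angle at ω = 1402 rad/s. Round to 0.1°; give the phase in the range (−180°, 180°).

At s = jω = j1402:
zero (s+25): 25 + j1402 → |·| = √(25²+1402²) = √1966229 ≈ 1402.2, ∠ = arctan(1402/25) ≈ 88.98°
pole (s+500): 500 + j1402 → |·| = √(500²+1402²) = √2215604 ≈ 1488.5, ∠ = arctan(1402/500) ≈ 70.37°
∠H = 88.98° − 70.37° = 18.61°

18.6°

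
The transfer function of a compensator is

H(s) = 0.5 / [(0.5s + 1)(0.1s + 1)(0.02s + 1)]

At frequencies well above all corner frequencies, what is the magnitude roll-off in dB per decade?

-60 dB/decade

Each pole contributes −20 dB/decade at high frequency; each zero contributes +20 dB/decade.
Net: 0 zero(s) − 3 pole(s) → -60 dB/decade.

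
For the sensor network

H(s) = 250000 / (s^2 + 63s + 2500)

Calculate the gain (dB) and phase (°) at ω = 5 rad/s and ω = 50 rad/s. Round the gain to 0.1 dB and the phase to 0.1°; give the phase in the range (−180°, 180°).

ω = 5: 40.0 dB, -7.3°; ω = 50: 38.0 dB, -90.0°

At s = jω = j5:
quadratic: (j5)² + 63·j5 + 2500 = 2475 + j315 → |·| ≈ 2495, ∠ ≈ 7.25°
|H| = 250000 / 2495 ≈ 100.2
Gain = 20 log₁₀(100.2) ≈ 40.02 dB
∠H = 0.00° − 7.25° = -7.25°

At s = jω = j50:
quadratic: (j50)² + 63·j50 + 2500 = 0 + j3150 → |·| ≈ 3150, ∠ ≈ 90.00°
|H| = 250000 / 3150 ≈ 79.365
Gain = 20 log₁₀(79.365) ≈ 37.99 dB
∠H = 0.00° − 90.00° = -90.00°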